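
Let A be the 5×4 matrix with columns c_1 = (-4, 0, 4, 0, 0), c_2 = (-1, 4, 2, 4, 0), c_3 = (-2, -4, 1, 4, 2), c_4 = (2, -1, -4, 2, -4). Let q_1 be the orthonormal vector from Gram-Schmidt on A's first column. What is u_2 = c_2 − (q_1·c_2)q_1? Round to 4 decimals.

c_1 = (-4, 0, 4, 0, 0); ‖c_1‖ = 5.6569, so q_1 = (-0.7071, 0.0000, 0.7071, 0.0000, 0.0000).
q_1·c_2 = (-0.7071)·(-1) + 0.0000·4 + 0.7071·2 + 0.0000·4 + 0.0000·0 = 2.1213.
u_2 = c_2 − 2.1213·q_1 = (0.5000, 4.0000, 0.5000, 4.0000, 0.0000).

u_2 = (0.5000, 4.0000, 0.5000, 4.0000, 0.0000)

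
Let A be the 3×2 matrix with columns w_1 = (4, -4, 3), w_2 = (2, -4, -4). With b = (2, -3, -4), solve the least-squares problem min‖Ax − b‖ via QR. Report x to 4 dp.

w_1 = (4, -4, 3); ‖w_1‖ = 6.4031, so e_1 = (0.6247, -0.6247, 0.4685).
e_1·w_2 = 0.6247·2 + (-0.6247)·(-4) + 0.4685·(-4) = 1.8741.
u_2 = w_2 − 1.8741·e_1 = (0.8293, -2.8293, -4.8780).
‖u_2‖ = 5.6998, so e_2 = (0.1455, -0.4964, -0.8558).
Qᵀb = (1.2494, 5.2034).
Back-substitute: x_2 = 5.2034/5.6998 = 0.9129.
x_1 = (1.2494 − 1.8741·0.9129)/6.4031 = -0.0721.

x = (-0.0721, 0.9129)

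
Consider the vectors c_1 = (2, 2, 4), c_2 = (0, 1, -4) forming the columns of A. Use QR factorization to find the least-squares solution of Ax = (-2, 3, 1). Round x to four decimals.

x = (0.4151, 0.2830)

c_1 = (2, 2, 4); ‖c_1‖ = 4.8990, so q_1 = (0.4082, 0.4082, 0.8165).
q_1·c_2 = 0.4082·0 + 0.4082·1 + 0.8165·(-4) = -2.8577.
u_2 = c_2 + 2.8577·q_1 = (1.1667, 2.1667, -1.6667).
‖u_2‖ = 2.9721, so q_2 = (0.3925, 0.7290, -0.5608).
Qᵀb = (1.2247, 0.8412).
Back-substitute: x_2 = 0.8412/2.9721 = 0.2830.
x_1 = (1.2247 + 2.8577·0.2830)/4.8990 = 0.4151.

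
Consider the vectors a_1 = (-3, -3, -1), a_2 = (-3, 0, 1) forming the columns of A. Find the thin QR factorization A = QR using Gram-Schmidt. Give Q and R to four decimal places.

a_1 = (-3, -3, -1); ‖a_1‖ = 4.3589, so q_1 = (-0.6882, -0.6882, -0.2294).
q_1·a_2 = (-0.6882)·(-3) + (-0.6882)·0 + (-0.2294)·1 = 1.8353.
u_2 = a_2 − 1.8353·q_1 = (-1.7368, 1.2632, 1.4211).
‖u_2‖ = 2.5752, so q_2 = (-0.6745, 0.4905, 0.5518).

Q = [[-0.6882, -0.6745], [-0.6882, 0.4905], [-0.2294, 0.5518]], R = [[4.3589, 1.8353], [0.0000, 2.5752]]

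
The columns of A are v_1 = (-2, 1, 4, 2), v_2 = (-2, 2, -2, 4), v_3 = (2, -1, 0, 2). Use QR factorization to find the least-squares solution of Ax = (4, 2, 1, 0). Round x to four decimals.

x = (0.0137, -0.2692, 0.7280)

v_1 = (-2, 1, 4, 2); ‖v_1‖ = 5.0000, so e_1 = (-0.4000, 0.2000, 0.8000, 0.4000).
e_1·v_2 = (-0.4000)·(-2) + 0.2000·2 + 0.8000·(-2) + 0.4000·4 = 1.2000.
u_2 = v_2 − 1.2000·e_1 = (-1.5200, 1.7600, -2.9600, 3.5200).
‖u_2‖ = 5.1536, so e_2 = (-0.2949, 0.3415, -0.5744, 0.6830).
e_1·v_3 = (-0.4000)·2 + 0.2000·(-1) + 0.8000·0 + 0.4000·2 = -0.2000; e_2·v_3 = (-0.2949)·2 + 0.3415·(-1) + (-0.5744)·0 + 0.6830·2 = 0.4346.
u_3 = v_3 + 0.2000·e_1 − 0.4346·e_2 = (2.0482, -1.1084, 0.4096, 1.7831).
‖u_3‖ = 2.9616, so e_3 = (0.6916, -0.3743, 0.1383, 0.6021).
Qᵀb = (-0.4000, -1.0711, 2.1561).
Back-substitute: x_3 = 2.1561/2.9616 = 0.7280.
x_2 = (-1.0711 − 0.4346·0.7280)/5.1536 = -0.2692.
x_1 = (-0.4000 − 1.2000·(-0.2692) + 0.2000·0.7280)/5.0000 = 0.0137.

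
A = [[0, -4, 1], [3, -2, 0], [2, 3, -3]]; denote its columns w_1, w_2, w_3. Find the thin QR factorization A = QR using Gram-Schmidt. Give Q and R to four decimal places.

Q = [[0.0000, -0.7428, -0.6695], [0.8321, -0.3714, 0.4120], [0.5547, 0.5571, -0.6180]], R = [[3.6056, 0.0000, -1.6641], [0.0000, 5.3852, -2.4140], [0.0000, 0.0000, 1.1846]]

w_1 = (0, 3, 2); ‖w_1‖ = 3.6056, so e_1 = (0.0000, 0.8321, 0.5547).
e_1·w_2 = 0.0000·(-4) + 0.8321·(-2) + 0.5547·3 = 0.0000.
u_2 = w_2 + 0.0000·e_1 = (-4.0000, -2.0000, 3.0000).
‖u_2‖ = 5.3852, so e_2 = (-0.7428, -0.3714, 0.5571).
e_1·w_3 = 0.0000·1 + 0.8321·0 + 0.5547·(-3) = -1.6641; e_2·w_3 = (-0.7428)·1 + (-0.3714)·0 + 0.5571·(-3) = -2.4140.
u_3 = w_3 + 1.6641·e_1 + 2.4140·e_2 = (-0.7931, 0.4881, -0.7321).
‖u_3‖ = 1.1846, so e_3 = (-0.6695, 0.4120, -0.6180).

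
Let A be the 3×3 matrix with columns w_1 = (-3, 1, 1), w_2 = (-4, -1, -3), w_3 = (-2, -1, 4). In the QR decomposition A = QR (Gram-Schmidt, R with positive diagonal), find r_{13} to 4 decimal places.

r_{13} = 2.7136

w_1 = (-3, 1, 1); ‖w_1‖ = 3.3166, so q_1 = (-0.9045, 0.3015, 0.3015).
r_{13} = q_1·w_3 = 2.7136.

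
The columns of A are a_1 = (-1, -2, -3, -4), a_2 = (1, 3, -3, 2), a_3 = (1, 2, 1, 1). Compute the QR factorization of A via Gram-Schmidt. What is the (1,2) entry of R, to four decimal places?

a_1 = (-1, -2, -3, -4); ‖a_1‖ = 5.4772, so q_1 = (-0.1826, -0.3651, -0.5477, -0.7303).
r_{12} = q_1·a_2 = -1.0954.

r_{12} = -1.0954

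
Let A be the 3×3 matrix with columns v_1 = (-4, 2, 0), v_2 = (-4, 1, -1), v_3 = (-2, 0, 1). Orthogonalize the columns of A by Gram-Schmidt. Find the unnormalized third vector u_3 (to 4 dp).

u_3 = (-0.4444, -0.8889, 0.8889)

v_1 = (-4, 2, 0); ‖v_1‖ = 4.4721, so q_1 = (-0.8944, 0.4472, 0.0000).
q_1·v_2 = (-0.8944)·(-4) + 0.4472·1 + 0.0000·(-1) = 4.0249.
u_2 = v_2 − 4.0249·q_1 = (-0.4000, -0.8000, -1.0000).
‖u_2‖ = 1.3416, so q_2 = (-0.2981, -0.5963, -0.7454).
q_1·v_3 = (-0.8944)·(-2) + 0.4472·0 + 0.0000·1 = 1.7889; q_2·v_3 = (-0.2981)·(-2) + (-0.5963)·0 + (-0.7454)·1 = -0.1491.
u_3 = v_3 − 1.7889·q_1 + 0.1491·q_2 = (-0.4444, -0.8889, 0.8889).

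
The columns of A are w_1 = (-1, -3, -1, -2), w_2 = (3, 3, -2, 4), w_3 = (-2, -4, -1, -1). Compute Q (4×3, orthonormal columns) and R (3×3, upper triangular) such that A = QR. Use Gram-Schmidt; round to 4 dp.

Q = [[-0.2582, 0.4445, -0.5518], [-0.7746, -0.1482, -0.3547], [-0.2582, -0.7902, 0.1281], [-0.5164, 0.3951, 0.7439]], R = [[3.8730, -4.6476, 4.3894], [0.0000, 4.0497, 0.0988], [0.0000, 0.0000, 1.6503]]

w_1 = (-1, -3, -1, -2); ‖w_1‖ = 3.8730, so e_1 = (-0.2582, -0.7746, -0.2582, -0.5164).
e_1·w_2 = (-0.2582)·3 + (-0.7746)·3 + (-0.2582)·(-2) + (-0.5164)·4 = -4.6476.
u_2 = w_2 + 4.6476·e_1 = (1.8000, -0.6000, -3.2000, 1.6000).
‖u_2‖ = 4.0497, so e_2 = (0.4445, -0.1482, -0.7902, 0.3951).
e_1·w_3 = (-0.2582)·(-2) + (-0.7746)·(-4) + (-0.2582)·(-1) + (-0.5164)·(-1) = 4.3894; e_2·w_3 = 0.4445·(-2) + (-0.1482)·(-4) + (-0.7902)·(-1) + 0.3951·(-1) = 0.0988.
u_3 = w_3 − 4.3894·e_1 − 0.0988·e_2 = (-0.9106, -0.5854, 0.2114, 1.2276).
‖u_3‖ = 1.6503, so e_3 = (-0.5518, -0.3547, 0.1281, 0.7439).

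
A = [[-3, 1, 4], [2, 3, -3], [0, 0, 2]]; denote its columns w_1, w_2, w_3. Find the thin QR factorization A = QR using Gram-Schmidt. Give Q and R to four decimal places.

q_1 = w_1/‖w_1‖ = (-3, 2, 0)/3.6056 = (-0.8321, 0.5547, 0.0000).
r_{12} = q_1·w_2 = 0.8321.
u_2 = w_2 − 0.8321·q_1 = (1.6923, 2.5385, 0.0000).
‖u_2‖ = 3.0509, so q_2 = (0.5547, 0.8321, 0.0000).
r_{13} = q_1·w_3 = -4.9923; r_{23} = q_2·w_3 = -0.2774.
u_3 = w_3 + 4.9923·q_1 + 0.2774·q_2 = (0.0000, 0.0000, 2.0000).
‖u_3‖ = 2.0000, so q_3 = (0.0000, 0.0000, 1.0000).

Q = [[-0.8321, 0.5547, 0.0000], [0.5547, 0.8321, 0.0000], [0.0000, 0.0000, 1.0000]], R = [[3.6056, 0.8321, -4.9923], [0.0000, 3.0509, -0.2774], [0.0000, 0.0000, 2.0000]]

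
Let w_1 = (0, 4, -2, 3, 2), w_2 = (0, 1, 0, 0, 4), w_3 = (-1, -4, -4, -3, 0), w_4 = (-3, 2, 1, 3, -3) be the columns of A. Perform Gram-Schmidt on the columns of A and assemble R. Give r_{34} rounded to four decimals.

r_{34} = -1.9313

w_1 = (0, 4, -2, 3, 2); ‖w_1‖ = 5.7446, so q_1 = (0.0000, 0.6963, -0.3482, 0.5222, 0.3482).
q_1·w_2 = 0.0000·0 + 0.6963·1 + (-0.3482)·0 + 0.5222·0 + 0.3482·4 = 2.0889.
u_2 = w_2 − 2.0889·q_1 = (0.0000, -0.4545, 0.7273, -1.0909, 3.2727).
‖u_2‖ = 3.5548, so q_2 = (0.0000, -0.1279, 0.2046, -0.3069, 0.9207).
q_1·w_3 = 0.0000·(-1) + 0.6963·(-4) + (-0.3482)·(-4) + 0.5222·(-3) + 0.3482·0 = -2.9593; q_2·w_3 = 0.0000·(-1) + (-0.1279)·(-4) + 0.2046·(-4) + (-0.3069)·(-3) + 0.9207·0 = 0.6138.
u_3 = w_3 + 2.9593·q_1 − 0.6138·q_2 = (-1.0000, -1.8609, -5.1559, -1.2662, 0.4652).
‖u_3‖ = 5.7329, so q_3 = (-0.1744, -0.3246, -0.8994, -0.2209, 0.0812).
r_{34} = q_3·w_4 = -1.9313.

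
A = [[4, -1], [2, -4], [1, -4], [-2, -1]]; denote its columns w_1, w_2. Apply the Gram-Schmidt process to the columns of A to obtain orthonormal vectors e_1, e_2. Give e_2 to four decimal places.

e_2 = (0.2424, -0.5631, -0.6726, -0.4145)

w_1 = (4, 2, 1, -2); ‖w_1‖ = 5.0000, so e_1 = (0.8000, 0.4000, 0.2000, -0.4000).
e_1·w_2 = 0.8000·(-1) + 0.4000·(-4) + 0.2000·(-4) + (-0.4000)·(-1) = -2.8000.
u_2 = w_2 + 2.8000·e_1 = (1.2400, -2.8800, -3.4400, -2.1200).
‖u_2‖ = 5.1147, so e_2 = (0.2424, -0.5631, -0.6726, -0.4145).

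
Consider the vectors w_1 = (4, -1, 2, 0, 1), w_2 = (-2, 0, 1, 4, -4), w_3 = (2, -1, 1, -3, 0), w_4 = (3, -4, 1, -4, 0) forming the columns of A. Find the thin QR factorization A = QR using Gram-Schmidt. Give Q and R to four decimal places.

q_1 = w_1/‖w_1‖ = (4, -1, 2, 0, 1)/4.6904 = (0.8528, -0.2132, 0.4264, 0.0000, 0.2132).
r_{12} = q_1·w_2 = -2.1320.
u_2 = w_2 + 2.1320·q_1 = (-0.1818, -0.4545, 1.9091, 4.0000, -3.5455).
‖u_2‖ = 5.6969, so q_2 = (-0.0319, -0.0798, 0.3351, 0.7021, -0.6223).
r_{13} = q_1·w_3 = 2.3452; r_{23} = q_2·w_3 = -1.7553.
u_3 = w_3 − 2.3452·q_1 + 1.7553·q_2 = (-0.0560, -0.6401, 0.5882, -1.7675, -1.5924).
‖u_3‖ = 2.5335, so q_3 = (-0.0221, -0.2526, 0.2322, -0.6976, -0.6285).
r_{14} = q_1·w_4 = 3.8376; r_{24} = q_2·w_4 = -2.2500; r_{34} = q_3·w_4 = 3.9670.
u_4 = w_4 − 3.8376·q_1 + 2.2500·q_2 − 3.9670·q_3 = (-0.2568, -2.3592, -0.8034, 0.3474, 0.2749).
‖u_4‖ = 2.5443, so q_4 = (-0.1009, -0.9272, -0.3158, 0.1365, 0.1081).

Q = [[0.8528, -0.0319, -0.0221, -0.1009], [-0.2132, -0.0798, -0.2526, -0.9272], [0.4264, 0.3351, 0.2322, -0.3158], [0.0000, 0.7021, -0.6976, 0.1365], [0.2132, -0.6223, -0.6285, 0.1081]], R = [[4.6904, -2.1320, 2.3452, 3.8376], [0.0000, 5.6969, -1.7553, -2.2500], [0.0000, 0.0000, 2.5335, 3.9670], [0.0000, 0.0000, 0.0000, 2.5443]]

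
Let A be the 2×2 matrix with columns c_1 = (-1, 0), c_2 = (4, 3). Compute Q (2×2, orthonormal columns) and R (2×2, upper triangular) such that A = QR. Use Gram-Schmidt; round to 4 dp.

Q = [[-1.0000, 0.0000], [0.0000, 1.0000]], R = [[1.0000, -4.0000], [0.0000, 3.0000]]

c_1 = (-1, 0); ‖c_1‖ = 1.0000, so e_1 = (-1.0000, 0.0000).
e_1·c_2 = (-1.0000)·4 + 0.0000·3 = -4.0000.
u_2 = c_2 + 4.0000·e_1 = (0.0000, 3.0000).
‖u_2‖ = 3.0000, so e_2 = (0.0000, 1.0000).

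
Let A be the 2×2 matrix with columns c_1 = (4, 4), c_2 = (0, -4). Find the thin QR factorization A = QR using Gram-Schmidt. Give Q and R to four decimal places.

Q = [[0.7071, 0.7071], [0.7071, -0.7071]], R = [[5.6569, -2.8284], [0.0000, 2.8284]]

c_1 = (4, 4); ‖c_1‖ = 5.6569, so q_1 = (0.7071, 0.7071).
q_1·c_2 = 0.7071·0 + 0.7071·(-4) = -2.8284.
u_2 = c_2 + 2.8284·q_1 = (2.0000, -2.0000).
‖u_2‖ = 2.8284, so q_2 = (0.7071, -0.7071).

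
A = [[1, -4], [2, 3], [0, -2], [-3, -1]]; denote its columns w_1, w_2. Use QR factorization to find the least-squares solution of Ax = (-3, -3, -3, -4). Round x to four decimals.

w_1 = (1, 2, 0, -3); ‖w_1‖ = 3.7417, so e_1 = (0.2673, 0.5345, 0.0000, -0.8018).
e_1·w_2 = 0.2673·(-4) + 0.5345·3 + 0.0000·(-2) + (-0.8018)·(-1) = 1.3363.
u_2 = w_2 − 1.3363·e_1 = (-4.3571, 2.2857, -2.0000, 0.0714).
‖u_2‖ = 5.3117, so e_2 = (-0.8203, 0.4303, -0.3765, 0.0134).
Qᵀb = (0.8018, 2.2457).
Back-substitute: x_2 = 2.2457/5.3117 = 0.4228.
x_1 = (0.8018 − 1.3363·0.4228)/3.7417 = 0.0633.

x = (0.0633, 0.4228)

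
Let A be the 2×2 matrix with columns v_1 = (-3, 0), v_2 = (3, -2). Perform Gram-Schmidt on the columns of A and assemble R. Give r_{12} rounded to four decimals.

r_{12} = -3.0000

v_1 = (-3, 0); ‖v_1‖ = 3.0000, so e_1 = (-1.0000, 0.0000).
r_{12} = e_1·v_2 = -3.0000.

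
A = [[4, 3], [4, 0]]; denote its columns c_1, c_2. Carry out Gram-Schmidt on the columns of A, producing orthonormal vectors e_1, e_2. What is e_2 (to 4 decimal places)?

e_2 = (0.7071, -0.7071)

c_1 = (4, 4); ‖c_1‖ = 5.6569, so e_1 = (0.7071, 0.7071).
e_1·c_2 = 0.7071·3 + 0.7071·0 = 2.1213.
u_2 = c_2 − 2.1213·e_1 = (1.5000, -1.5000).
‖u_2‖ = 2.1213, so e_2 = (0.7071, -0.7071).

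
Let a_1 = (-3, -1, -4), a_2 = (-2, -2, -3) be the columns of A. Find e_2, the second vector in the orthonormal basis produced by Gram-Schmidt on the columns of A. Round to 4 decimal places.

e_2 = (0.2421, -0.9684, 0.0605)

e_1 = a_1/‖a_1‖ = (-3, -1, -4)/5.0990 = (-0.5883, -0.1961, -0.7845).
r_{12} = e_1·a_2 = 3.9223.
u_2 = a_2 − 3.9223·e_1 = (0.3077, -1.2308, 0.0769).
‖u_2‖ = 1.2710, so e_2 = (0.2421, -0.9684, 0.0605).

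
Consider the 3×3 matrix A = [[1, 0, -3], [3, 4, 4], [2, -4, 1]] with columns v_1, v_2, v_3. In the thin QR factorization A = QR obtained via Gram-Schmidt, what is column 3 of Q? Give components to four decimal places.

q_3 = (-0.9623, 0.1925, 0.1925)

q_1 = v_1/‖v_1‖ = (1, 3, 2)/3.7417 = (0.2673, 0.8018, 0.5345).
r_{12} = q_1·v_2 = 1.0690.
u_2 = v_2 − 1.0690·q_1 = (-0.2857, 3.1429, -4.5714).
‖u_2‖ = 5.5549, so q_2 = (-0.0514, 0.5658, -0.8230).
r_{13} = q_1·v_3 = 2.9399; r_{23} = q_2·v_3 = 1.5945.
u_3 = v_3 − 2.9399·q_1 − 1.5945·q_2 = (-3.7037, 0.7407, 0.7407).
‖u_3‖ = 3.8490, so q_3 = (-0.9623, 0.1925, 0.1925).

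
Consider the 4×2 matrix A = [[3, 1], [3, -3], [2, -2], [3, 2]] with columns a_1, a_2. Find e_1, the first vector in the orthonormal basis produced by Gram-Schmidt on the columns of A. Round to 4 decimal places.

a_1 = (3, 3, 2, 3); ‖a_1‖ = 5.5678, so e_1 = (0.5388, 0.5388, 0.3592, 0.5388).

e_1 = (0.5388, 0.5388, 0.3592, 0.5388)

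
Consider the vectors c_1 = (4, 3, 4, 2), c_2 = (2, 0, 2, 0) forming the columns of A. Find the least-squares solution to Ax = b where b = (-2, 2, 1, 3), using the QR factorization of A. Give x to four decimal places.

c_1 = (4, 3, 4, 2); ‖c_1‖ = 6.7082, so e_1 = (0.5963, 0.4472, 0.5963, 0.2981).
e_1·c_2 = 0.5963·2 + 0.4472·0 + 0.5963·2 + 0.2981·0 = 2.3851.
u_2 = c_2 − 2.3851·e_1 = (0.5778, -1.0667, 0.5778, -0.7111).
‖u_2‖ = 1.5202, so e_2 = (0.3801, -0.7016, 0.3801, -0.4678).
Qᵀb = (1.1926, -3.1866).
Back-substitute: x_2 = -3.1866/1.5202 = -2.0962.
x_1 = (1.1926 − 2.3851·(-2.0962))/6.7082 = 0.9231.

x = (0.9231, -2.0962)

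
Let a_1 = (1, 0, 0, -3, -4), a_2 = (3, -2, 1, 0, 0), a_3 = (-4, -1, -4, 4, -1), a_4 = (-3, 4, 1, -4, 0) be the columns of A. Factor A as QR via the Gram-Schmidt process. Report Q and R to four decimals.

q_1 = a_1/‖a_1‖ = (1, 0, 0, -3, -4)/5.0990 = (0.1961, 0.0000, 0.0000, -0.5883, -0.7845).
r_{12} = q_1·a_2 = 0.5883.
u_2 = a_2 − 0.5883·q_1 = (2.8846, -2.0000, 1.0000, 0.3462, 0.4615).
‖u_2‖ = 3.6951, so q_2 = (0.7807, -0.5413, 0.2706, 0.0937, 0.1249).
r_{13} = q_1·a_3 = -2.3534; r_{23} = q_2·a_3 = -3.4141.
u_3 = a_3 + 2.3534·q_1 + 3.4141·q_2 = (-0.8732, -2.8479, -3.0761, 2.9352, -2.4197).
‖u_3‖ = 5.7276, so q_3 = (-0.1525, -0.4972, -0.5371, 0.5125, -0.4225).
r_{14} = q_1·a_4 = 1.7650; r_{24} = q_2·a_4 = -4.6111; r_{34} = q_3·a_4 = -4.1184.
u_4 = a_4 − 1.7650·q_1 + 4.6111·q_2 + 4.1184·q_3 = (-0.3744, -0.5435, 0.0361, -0.4190, 0.2207).
‖u_4‖ = 0.8131, so q_4 = (-0.4604, -0.6685, 0.0444, -0.5153, 0.2714).

Q = [[0.1961, 0.7807, -0.1525, -0.4604], [0.0000, -0.5413, -0.4972, -0.6685], [0.0000, 0.2706, -0.5371, 0.0444], [-0.5883, 0.0937, 0.5125, -0.5153], [-0.7845, 0.1249, -0.4225, 0.2714]], R = [[5.0990, 0.5883, -2.3534, 1.7650], [0.0000, 3.6951, -3.4141, -4.6111], [0.0000, 0.0000, 5.7276, -4.1184], [0.0000, 0.0000, 0.0000, 0.8131]]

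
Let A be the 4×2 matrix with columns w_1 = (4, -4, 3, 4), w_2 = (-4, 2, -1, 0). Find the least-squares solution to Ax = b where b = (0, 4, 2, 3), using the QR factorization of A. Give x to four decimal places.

x = (0.4359, 0.8462)

e_1 = w_1/‖w_1‖ = (4, -4, 3, 4)/7.5498 = (0.5298, -0.5298, 0.3974, 0.5298).
r_{12} = e_1·w_2 = -3.5762.
u_2 = w_2 + 3.5762·e_1 = (-2.1053, 0.1053, 0.4211, 1.8947).
‖u_2‖ = 2.8654, so e_2 = (-0.7347, 0.0367, 0.1469, 0.6612).
Qᵀb = (0.2649, 2.4246).
Back-substitute: x_2 = 2.4246/2.8654 = 0.8462.
x_1 = (0.2649 + 3.5762·0.8462)/7.5498 = 0.4359.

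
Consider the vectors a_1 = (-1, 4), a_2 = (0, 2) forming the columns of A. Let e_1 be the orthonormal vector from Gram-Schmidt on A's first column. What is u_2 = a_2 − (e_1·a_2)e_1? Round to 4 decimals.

u_2 = (0.4706, 0.1176)

a_1 = (-1, 4); ‖a_1‖ = 4.1231, so e_1 = (-0.2425, 0.9701).
e_1·a_2 = (-0.2425)·0 + 0.9701·2 = 1.9403.
u_2 = a_2 − 1.9403·e_1 = (0.4706, 0.1176).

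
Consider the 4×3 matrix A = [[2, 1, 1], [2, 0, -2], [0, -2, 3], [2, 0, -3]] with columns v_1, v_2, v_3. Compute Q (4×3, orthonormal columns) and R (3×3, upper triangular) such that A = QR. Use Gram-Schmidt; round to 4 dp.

v_1 = (2, 2, 0, 2); ‖v_1‖ = 3.4641, so q_1 = (0.5774, 0.5774, 0.0000, 0.5774).
q_1·v_2 = 0.5774·1 + 0.5774·0 + 0.0000·(-2) + 0.5774·0 = 0.5774.
u_2 = v_2 − 0.5774·q_1 = (0.6667, -0.3333, -2.0000, -0.3333).
‖u_2‖ = 2.1602, so q_2 = (0.3086, -0.1543, -0.9258, -0.1543).
q_1·v_3 = 0.5774·1 + 0.5774·(-2) + 0.0000·3 + 0.5774·(-3) = -2.3094; q_2·v_3 = 0.3086·1 + (-0.1543)·(-2) + (-0.9258)·3 + (-0.1543)·(-3) = -1.6973.
u_3 = v_3 + 2.3094·q_1 + 1.6973·q_2 = (2.8571, -0.9286, 1.4286, -1.9286).
‖u_3‖ = 3.8452, so q_3 = (0.7430, -0.2415, 0.3715, -0.5016).

Q = [[0.5774, 0.3086, 0.7430], [0.5774, -0.1543, -0.2415], [0.0000, -0.9258, 0.3715], [0.5774, -0.1543, -0.5016]], R = [[3.4641, 0.5774, -2.3094], [0.0000, 2.1602, -1.6973], [0.0000, 0.0000, 3.8452]]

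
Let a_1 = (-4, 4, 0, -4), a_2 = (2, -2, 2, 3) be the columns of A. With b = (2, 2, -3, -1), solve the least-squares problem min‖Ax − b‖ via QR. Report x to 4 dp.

a_1 = (-4, 4, 0, -4); ‖a_1‖ = 6.9282, so q_1 = (-0.5774, 0.5774, 0.0000, -0.5774).
q_1·a_2 = (-0.5774)·2 + 0.5774·(-2) + 0.0000·2 + (-0.5774)·3 = -4.0415.
u_2 = a_2 + 4.0415·q_1 = (-0.3333, 0.3333, 2.0000, 0.6667).
‖u_2‖ = 2.1602, so q_2 = (-0.1543, 0.1543, 0.9258, 0.3086).
Qᵀb = (0.5774, -3.0861).
Back-substitute: x_2 = -3.0861/2.1602 = -1.4286.
x_1 = (0.5774 + 4.0415·(-1.4286))/6.9282 = -0.7500.

x = (-0.7500, -1.4286)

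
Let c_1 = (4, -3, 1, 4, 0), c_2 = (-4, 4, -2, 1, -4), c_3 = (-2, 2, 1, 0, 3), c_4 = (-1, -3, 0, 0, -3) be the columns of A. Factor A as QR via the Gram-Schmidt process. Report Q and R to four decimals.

e_1 = c_1/‖c_1‖ = (4, -3, 1, 4, 0)/6.4807 = (0.6172, -0.4629, 0.1543, 0.6172, 0.0000).
r_{12} = e_1·c_2 = -4.0119.
u_2 = c_2 + 4.0119·e_1 = (-1.5238, 2.1429, -1.3810, 3.4762, -4.0000).
‖u_2‖ = 6.0749, so e_2 = (-0.2508, 0.3527, -0.2273, 0.5722, -0.6584).
r_{13} = e_1·c_3 = -2.0059; r_{23} = e_2·c_3 = -0.9955.
u_3 = c_3 + 2.0059·e_1 + 0.9955·e_2 = (-1.0116, 1.4226, 1.0832, 1.8077, 2.3445).
‖u_3‖ = 3.6035, so e_3 = (-0.2807, 0.3948, 0.3006, 0.5017, 0.6506).
r_{14} = e_1·c_4 = 0.7715; r_{24} = e_2·c_4 = 1.1680; r_{34} = e_3·c_4 = -2.8555.
u_4 = c_4 − 0.7715·e_1 − 1.1680·e_2 + 2.8555·e_3 = (-1.9848, -1.9276, 1.0048, 0.2880, -0.3731).
‖u_4‖ = 2.9811, so e_4 = (-0.6658, -0.6466, 0.3371, 0.0966, -0.1252).

Q = [[0.6172, -0.2508, -0.2807, -0.6658], [-0.4629, 0.3527, 0.3948, -0.6466], [0.1543, -0.2273, 0.3006, 0.3371], [0.6172, 0.5722, 0.5017, 0.0966], [0.0000, -0.6584, 0.6506, -0.1252]], R = [[6.4807, -4.0119, -2.0059, 0.7715], [0.0000, 6.0749, -0.9955, 1.1680], [0.0000, 0.0000, 3.6035, -2.8555], [0.0000, 0.0000, 0.0000, 2.9811]]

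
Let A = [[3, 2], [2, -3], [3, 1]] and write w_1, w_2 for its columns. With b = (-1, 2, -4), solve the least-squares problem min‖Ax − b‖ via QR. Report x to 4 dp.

e_1 = w_1/‖w_1‖ = (3, 2, 3)/4.6904 = (0.6396, 0.4264, 0.6396).
r_{12} = e_1·w_2 = 0.6396.
u_2 = w_2 − 0.6396·e_1 = (1.5909, -3.2727, 0.5909).
‖u_2‖ = 3.6866, so e_2 = (0.4315, -0.8877, 0.1603).
Qᵀb = (-2.3452, -2.8482).
Back-substitute: x_2 = -2.8482/3.6866 = -0.7726.
x_1 = (-2.3452 − 0.6396·(-0.7726))/4.6904 = -0.3946.

x = (-0.3946, -0.7726)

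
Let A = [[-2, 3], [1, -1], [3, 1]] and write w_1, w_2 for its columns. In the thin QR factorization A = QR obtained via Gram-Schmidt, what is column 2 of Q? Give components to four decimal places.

e_2 = (0.7735, -0.2275, 0.5915)

w_1 = (-2, 1, 3); ‖w_1‖ = 3.7417, so e_1 = (-0.5345, 0.2673, 0.8018).
e_1·w_2 = (-0.5345)·3 + 0.2673·(-1) + 0.8018·1 = -1.0690.
u_2 = w_2 + 1.0690·e_1 = (2.4286, -0.7143, 1.8571).
‖u_2‖ = 3.1396, so e_2 = (0.7735, -0.2275, 0.5915).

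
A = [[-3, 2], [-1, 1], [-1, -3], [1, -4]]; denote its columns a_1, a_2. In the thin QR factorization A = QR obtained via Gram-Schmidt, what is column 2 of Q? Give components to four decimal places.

a_1 = (-3, -1, -1, 1); ‖a_1‖ = 3.4641, so e_1 = (-0.8660, -0.2887, -0.2887, 0.2887).
e_1·a_2 = (-0.8660)·2 + (-0.2887)·1 + (-0.2887)·(-3) + 0.2887·(-4) = -2.3094.
u_2 = a_2 + 2.3094·e_1 = (0.0000, 0.3333, -3.6667, -3.3333).
‖u_2‖ = 4.9666, so e_2 = (0.0000, 0.0671, -0.7383, -0.6712).

e_2 = (0.0000, 0.0671, -0.7383, -0.6712)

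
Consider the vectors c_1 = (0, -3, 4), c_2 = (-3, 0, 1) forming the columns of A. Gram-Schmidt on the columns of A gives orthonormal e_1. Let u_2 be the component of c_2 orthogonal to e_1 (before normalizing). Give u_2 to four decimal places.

u_2 = (-3.0000, 0.4800, 0.3600)

e_1 = c_1/‖c_1‖ = (0, -3, 4)/5.0000 = (0.0000, -0.6000, 0.8000).
r_{12} = e_1·c_2 = 0.8000.
u_2 = c_2 − 0.8000·e_1 = (-3.0000, 0.4800, 0.3600).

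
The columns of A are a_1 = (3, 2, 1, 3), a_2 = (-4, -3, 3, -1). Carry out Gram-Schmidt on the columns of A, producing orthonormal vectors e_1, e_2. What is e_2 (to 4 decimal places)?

a_1 = (3, 2, 1, 3); ‖a_1‖ = 4.7958, so e_1 = (0.6255, 0.4170, 0.2085, 0.6255).
e_1·a_2 = 0.6255·(-4) + 0.4170·(-3) + 0.2085·3 + 0.6255·(-1) = -3.7533.
u_2 = a_2 + 3.7533·e_1 = (-1.6522, -1.4348, 3.7826, 1.3478).
‖u_2‖ = 4.5731, so e_2 = (-0.3613, -0.3137, 0.8271, 0.2947).

e_2 = (-0.3613, -0.3137, 0.8271, 0.2947)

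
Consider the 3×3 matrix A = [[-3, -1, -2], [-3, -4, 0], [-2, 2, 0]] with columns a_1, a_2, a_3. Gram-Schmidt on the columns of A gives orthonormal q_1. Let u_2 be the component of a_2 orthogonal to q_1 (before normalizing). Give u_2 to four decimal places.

a_1 = (-3, -3, -2); ‖a_1‖ = 4.6904, so q_1 = (-0.6396, -0.6396, -0.4264).
q_1·a_2 = (-0.6396)·(-1) + (-0.6396)·(-4) + (-0.4264)·2 = 2.3452.
u_2 = a_2 − 2.3452·q_1 = (0.5000, -2.5000, 3.0000).

u_2 = (0.5000, -2.5000, 3.0000)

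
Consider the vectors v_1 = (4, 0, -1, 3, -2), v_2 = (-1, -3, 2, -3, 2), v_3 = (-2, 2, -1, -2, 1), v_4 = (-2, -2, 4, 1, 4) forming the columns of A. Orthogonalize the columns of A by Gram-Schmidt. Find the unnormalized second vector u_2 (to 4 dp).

u_2 = (1.5333, -3.0000, 1.3667, -1.1000, 0.7333)

v_1 = (4, 0, -1, 3, -2); ‖v_1‖ = 5.4772, so q_1 = (0.7303, 0.0000, -0.1826, 0.5477, -0.3651).
q_1·v_2 = 0.7303·(-1) + 0.0000·(-3) + (-0.1826)·2 + 0.5477·(-3) + (-0.3651)·2 = -3.4689.
u_2 = v_2 + 3.4689·q_1 = (1.5333, -3.0000, 1.3667, -1.1000, 0.7333).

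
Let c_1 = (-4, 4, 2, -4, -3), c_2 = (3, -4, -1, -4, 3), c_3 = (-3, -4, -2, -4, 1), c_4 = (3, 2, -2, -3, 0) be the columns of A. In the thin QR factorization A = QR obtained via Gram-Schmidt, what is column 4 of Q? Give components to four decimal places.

q_4 = (0.2002, 0.3825, -0.8770, -0.1347, -0.1621)

c_1 = (-4, 4, 2, -4, -3); ‖c_1‖ = 7.8102, so q_1 = (-0.5121, 0.5121, 0.2561, -0.5121, -0.3841).
q_1·c_2 = (-0.5121)·3 + 0.5121·(-4) + 0.2561·(-1) + (-0.5121)·(-4) + (-0.3841)·3 = -2.9448.
u_2 = c_2 + 2.9448·q_1 = (1.4918, -2.4918, -0.2459, -5.5082, 1.8689).
‖u_2‖ = 6.5060, so q_2 = (0.2293, -0.3830, -0.0378, -0.8466, 0.2873).
q_1·c_3 = (-0.5121)·(-3) + 0.5121·(-4) + 0.2561·(-2) + (-0.5121)·(-4) + (-0.3841)·1 = 0.6402; q_2·c_3 = 0.2293·(-3) + (-0.3830)·(-4) + (-0.0378)·(-2) + (-0.8466)·(-4) + 0.2873·1 = 4.5935.
u_3 = c_3 − 0.6402·q_1 − 4.5935·q_2 = (-3.7254, -2.5686, -1.9903, 0.2169, -0.0736).
‖u_3‖ = 4.9487, so q_3 = (-0.7528, -0.5190, -0.4022, 0.0438, -0.0149).
q_1·c_4 = (-0.5121)·3 + 0.5121·2 + 0.2561·(-2) + (-0.5121)·(-3) + (-0.3841)·0 = 0.5121; q_2·c_4 = 0.2293·3 + (-0.3830)·2 + (-0.0378)·(-2) + (-0.8466)·(-3) + 0.2873·0 = 2.5374; q_3·c_4 = (-0.7528)·3 + (-0.5190)·2 + (-0.4022)·(-2) + 0.0438·(-3) + (-0.0149)·0 = -2.6236.
u_4 = c_4 − 0.5121·q_1 − 2.5374·q_2 + 2.6236·q_3 = (0.7055, 1.3478, -3.0904, -0.4745, -0.5712).
‖u_4‖ = 3.5237, so q_4 = (0.2002, 0.3825, -0.8770, -0.1347, -0.1621).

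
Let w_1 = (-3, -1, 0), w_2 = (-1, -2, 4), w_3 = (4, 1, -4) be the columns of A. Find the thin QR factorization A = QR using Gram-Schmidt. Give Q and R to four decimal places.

Q = [[-0.9487, 0.1162, 0.2941], [-0.3162, -0.3487, -0.8823], [0.0000, 0.9300, -0.3676]], R = [[3.1623, 1.5811, -4.1110], [0.0000, 4.3012, -3.6037], [0.0000, 0.0000, 1.7645]]

w_1 = (-3, -1, 0); ‖w_1‖ = 3.1623, so q_1 = (-0.9487, -0.3162, 0.0000).
q_1·w_2 = (-0.9487)·(-1) + (-0.3162)·(-2) + 0.0000·4 = 1.5811.
u_2 = w_2 − 1.5811·q_1 = (0.5000, -1.5000, 4.0000).
‖u_2‖ = 4.3012, so q_2 = (0.1162, -0.3487, 0.9300).
q_1·w_3 = (-0.9487)·4 + (-0.3162)·1 + 0.0000·(-4) = -4.1110; q_2·w_3 = 0.1162·4 + (-0.3487)·1 + 0.9300·(-4) = -3.6037.
u_3 = w_3 + 4.1110·q_1 + 3.6037·q_2 = (0.5189, -1.5568, -0.6486).
‖u_3‖ = 1.7645, so q_3 = (0.2941, -0.8823, -0.3676).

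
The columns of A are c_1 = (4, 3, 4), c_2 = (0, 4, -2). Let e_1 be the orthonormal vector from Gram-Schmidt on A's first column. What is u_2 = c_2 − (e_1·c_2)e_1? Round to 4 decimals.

u_2 = (-0.3902, 3.7073, -2.3902)

c_1 = (4, 3, 4); ‖c_1‖ = 6.4031, so e_1 = (0.6247, 0.4685, 0.6247).
e_1·c_2 = 0.6247·0 + 0.4685·4 + 0.6247·(-2) = 0.6247.
u_2 = c_2 − 0.6247·e_1 = (-0.3902, 3.7073, -2.3902).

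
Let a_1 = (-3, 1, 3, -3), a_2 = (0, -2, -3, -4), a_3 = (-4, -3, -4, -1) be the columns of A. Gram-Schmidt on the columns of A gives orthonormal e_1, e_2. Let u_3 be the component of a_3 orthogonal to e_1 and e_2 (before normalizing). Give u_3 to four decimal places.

u_3 = (-4.0814, -1.4538, -1.6400, 1.9568)

a_1 = (-3, 1, 3, -3); ‖a_1‖ = 5.2915, so e_1 = (-0.5669, 0.1890, 0.5669, -0.5669).
e_1·a_2 = (-0.5669)·0 + 0.1890·(-2) + 0.5669·(-3) + (-0.5669)·(-4) = 0.1890.
u_2 = a_2 − 0.1890·e_1 = (0.1071, -2.0357, -3.1071, -3.8929).
‖u_2‖ = 5.3818, so e_2 = (0.0199, -0.3783, -0.5773, -0.7233).
e_1·a_3 = (-0.5669)·(-4) + 0.1890·(-3) + 0.5669·(-4) + (-0.5669)·(-1) = 0.0000; e_2·a_3 = 0.0199·(-4) + (-0.3783)·(-3) + (-0.5773)·(-4) + (-0.7233)·(-1) = 4.0878.
u_3 = a_3 − 0.0000·e_1 − 4.0878·e_2 = (-4.0814, -1.4538, -1.6400, 1.9568).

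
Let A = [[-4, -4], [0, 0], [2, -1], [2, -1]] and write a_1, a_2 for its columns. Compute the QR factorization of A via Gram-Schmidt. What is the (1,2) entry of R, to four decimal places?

r_{12} = 2.4495

a_1 = (-4, 0, 2, 2); ‖a_1‖ = 4.8990, so e_1 = (-0.8165, 0.0000, 0.4082, 0.4082).
r_{12} = e_1·a_2 = 2.4495.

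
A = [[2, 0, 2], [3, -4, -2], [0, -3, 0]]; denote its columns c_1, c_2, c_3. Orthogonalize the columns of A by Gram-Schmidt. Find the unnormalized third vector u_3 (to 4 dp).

e_1 = c_1/‖c_1‖ = (2, 3, 0)/3.6056 = (0.5547, 0.8321, 0.0000).
r_{12} = e_1·c_2 = -3.3282.
u_2 = c_2 + 3.3282·e_1 = (1.8462, -1.2308, -3.0000).
‖u_2‖ = 3.7314, so e_2 = (0.4948, -0.3298, -0.8040).
r_{13} = e_1·c_3 = -0.5547; r_{23} = e_2·c_3 = 1.6492.
u_3 = c_3 + 0.5547·e_1 − 1.6492·e_2 = (1.4917, -0.9945, 1.3260).

u_3 = (1.4917, -0.9945, 1.3260)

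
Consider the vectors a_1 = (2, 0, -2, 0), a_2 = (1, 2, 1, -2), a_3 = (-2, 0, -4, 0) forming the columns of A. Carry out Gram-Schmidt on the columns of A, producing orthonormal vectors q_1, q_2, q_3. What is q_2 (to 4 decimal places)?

q_2 = (0.3162, 0.6325, 0.3162, -0.6325)

q_1 = a_1/‖a_1‖ = (2, 0, -2, 0)/2.8284 = (0.7071, 0.0000, -0.7071, 0.0000).
r_{12} = q_1·a_2 = 0.0000.
u_2 = a_2 + 0.0000·q_1 = (1.0000, 2.0000, 1.0000, -2.0000).
‖u_2‖ = 3.1623, so q_2 = (0.3162, 0.6325, 0.3162, -0.6325).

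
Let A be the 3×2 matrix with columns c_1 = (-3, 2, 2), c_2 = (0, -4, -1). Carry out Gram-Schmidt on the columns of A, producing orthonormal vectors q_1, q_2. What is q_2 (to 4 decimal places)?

q_1 = c_1/‖c_1‖ = (-3, 2, 2)/4.1231 = (-0.7276, 0.4851, 0.4851).
r_{12} = q_1·c_2 = -2.4254.
u_2 = c_2 + 2.4254·q_1 = (-1.7647, -2.8235, 0.1765).
‖u_2‖ = 3.3343, so q_2 = (-0.5293, -0.8468, 0.0529).

q_2 = (-0.5293, -0.8468, 0.0529)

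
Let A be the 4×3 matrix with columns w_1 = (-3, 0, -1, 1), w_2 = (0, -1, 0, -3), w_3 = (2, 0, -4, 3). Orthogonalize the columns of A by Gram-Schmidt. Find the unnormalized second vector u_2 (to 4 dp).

w_1 = (-3, 0, -1, 1); ‖w_1‖ = 3.3166, so e_1 = (-0.9045, 0.0000, -0.3015, 0.3015).
e_1·w_2 = (-0.9045)·0 + 0.0000·(-1) + (-0.3015)·0 + 0.3015·(-3) = -0.9045.
u_2 = w_2 + 0.9045·e_1 = (-0.8182, -1.0000, -0.2727, -2.7273).

u_2 = (-0.8182, -1.0000, -0.2727, -2.7273)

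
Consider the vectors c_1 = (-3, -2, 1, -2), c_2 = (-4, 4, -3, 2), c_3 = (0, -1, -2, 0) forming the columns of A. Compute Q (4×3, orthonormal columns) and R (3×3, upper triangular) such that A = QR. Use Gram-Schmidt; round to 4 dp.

c_1 = (-3, -2, 1, -2); ‖c_1‖ = 4.2426, so q_1 = (-0.7071, -0.4714, 0.2357, -0.4714).
q_1·c_2 = (-0.7071)·(-4) + (-0.4714)·4 + 0.2357·(-3) + (-0.4714)·2 = -0.7071.
u_2 = c_2 + 0.7071·q_1 = (-4.5000, 3.6667, -2.8333, 1.6667).
‖u_2‖ = 6.6708, so q_2 = (-0.6746, 0.5497, -0.4247, 0.2498).
q_1·c_3 = (-0.7071)·0 + (-0.4714)·(-1) + 0.2357·(-2) + (-0.4714)·0 = 0.0000; q_2·c_3 = (-0.6746)·0 + 0.5497·(-1) + (-0.4247)·(-2) + 0.2498·0 = 0.2998.
u_3 = c_3 + 0.0000·q_1 − 0.2998·q_2 = (0.2022, -1.1648, -1.8727, -0.0749).
‖u_3‖ = 2.2159, so q_3 = (0.0913, -0.5257, -0.8451, -0.0338).

Q = [[-0.7071, -0.6746, 0.0913], [-0.4714, 0.5497, -0.5257], [0.2357, -0.4247, -0.8451], [-0.4714, 0.2498, -0.0338]], R = [[4.2426, -0.7071, 0.0000], [0.0000, 6.6708, 0.2998], [0.0000, 0.0000, 2.2159]]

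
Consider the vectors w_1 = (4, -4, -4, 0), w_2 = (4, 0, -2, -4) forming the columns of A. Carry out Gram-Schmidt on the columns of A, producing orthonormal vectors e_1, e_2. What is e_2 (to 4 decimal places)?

e_2 = (0.4082, 0.4082, 0.0000, -0.8165)

w_1 = (4, -4, -4, 0); ‖w_1‖ = 6.9282, so e_1 = (0.5774, -0.5774, -0.5774, 0.0000).
e_1·w_2 = 0.5774·4 + (-0.5774)·0 + (-0.5774)·(-2) + 0.0000·(-4) = 3.4641.
u_2 = w_2 − 3.4641·e_1 = (2.0000, 2.0000, 0.0000, -4.0000).
‖u_2‖ = 4.8990, so e_2 = (0.4082, 0.4082, 0.0000, -0.8165).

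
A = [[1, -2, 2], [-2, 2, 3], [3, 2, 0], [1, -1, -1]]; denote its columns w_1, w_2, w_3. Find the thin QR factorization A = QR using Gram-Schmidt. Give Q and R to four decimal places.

e_1 = w_1/‖w_1‖ = (1, -2, 3, 1)/3.8730 = (0.2582, -0.5164, 0.7746, 0.2582).
r_{12} = e_1·w_2 = -0.2582.
u_2 = w_2 + 0.2582·e_1 = (-1.9333, 1.8667, 2.2000, -0.9333).
‖u_2‖ = 3.5963, so e_2 = (-0.5376, 0.5191, 0.6117, -0.2595).
r_{13} = e_1·w_3 = -1.2910; r_{23} = e_2·w_3 = 0.7415.
u_3 = w_3 + 1.2910·e_1 − 0.7415·e_2 = (2.7320, 1.9485, 0.5464, -0.4742).
‖u_3‖ = 3.4327, so e_3 = (0.7959, 0.5676, 0.1592, -0.1381).

Q = [[0.2582, -0.5376, 0.7959], [-0.5164, 0.5191, 0.5676], [0.7746, 0.6117, 0.1592], [0.2582, -0.2595, -0.1381]], R = [[3.8730, -0.2582, -1.2910], [0.0000, 3.5963, 0.7415], [0.0000, 0.0000, 3.4327]]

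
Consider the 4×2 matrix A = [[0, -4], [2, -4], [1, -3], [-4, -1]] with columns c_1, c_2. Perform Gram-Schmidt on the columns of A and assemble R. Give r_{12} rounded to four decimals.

c_1 = (0, 2, 1, -4); ‖c_1‖ = 4.5826, so q_1 = (0.0000, 0.4364, 0.2182, -0.8729).
r_{12} = q_1·c_2 = -1.5275.

r_{12} = -1.5275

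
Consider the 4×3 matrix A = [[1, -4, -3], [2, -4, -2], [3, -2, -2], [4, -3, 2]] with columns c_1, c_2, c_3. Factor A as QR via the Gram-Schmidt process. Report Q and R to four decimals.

Q = [[0.1826, -0.7746, -0.0782], [0.3651, -0.5164, 0.0223], [0.5477, 0.2582, -0.7933], [0.7303, 0.2582, 0.6034]], R = [[5.4772, -5.4772, -0.9129], [0.0000, 3.8730, 3.3566], [0.0000, 0.0000, 2.9833]]

c_1 = (1, 2, 3, 4); ‖c_1‖ = 5.4772, so q_1 = (0.1826, 0.3651, 0.5477, 0.7303).
q_1·c_2 = 0.1826·(-4) + 0.3651·(-4) + 0.5477·(-2) + 0.7303·(-3) = -5.4772.
u_2 = c_2 + 5.4772·q_1 = (-3.0000, -2.0000, 1.0000, 1.0000).
‖u_2‖ = 3.8730, so q_2 = (-0.7746, -0.5164, 0.2582, 0.2582).
q_1·c_3 = 0.1826·(-3) + 0.3651·(-2) + 0.5477·(-2) + 0.7303·2 = -0.9129; q_2·c_3 = (-0.7746)·(-3) + (-0.5164)·(-2) + 0.2582·(-2) + 0.2582·2 = 3.3566.
u_3 = c_3 + 0.9129·q_1 − 3.3566·q_2 = (-0.2333, 0.0667, -2.3667, 1.8000).
‖u_3‖ = 2.9833, so q_3 = (-0.0782, 0.0223, -0.7933, 0.6034).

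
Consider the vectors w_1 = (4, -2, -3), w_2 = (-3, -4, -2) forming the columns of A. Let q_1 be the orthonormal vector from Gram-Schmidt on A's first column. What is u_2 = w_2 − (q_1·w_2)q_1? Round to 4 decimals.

u_2 = (-3.2759, -3.8621, -1.7931)

w_1 = (4, -2, -3); ‖w_1‖ = 5.3852, so q_1 = (0.7428, -0.3714, -0.5571).
q_1·w_2 = 0.7428·(-3) + (-0.3714)·(-4) + (-0.5571)·(-2) = 0.3714.
u_2 = w_2 − 0.3714·q_1 = (-3.2759, -3.8621, -1.7931).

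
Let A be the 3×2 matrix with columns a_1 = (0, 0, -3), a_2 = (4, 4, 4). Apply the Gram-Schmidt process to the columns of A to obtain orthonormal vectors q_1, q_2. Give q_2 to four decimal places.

q_1 = a_1/‖a_1‖ = (0, 0, -3)/3.0000 = (0.0000, 0.0000, -1.0000).
r_{12} = q_1·a_2 = -4.0000.
u_2 = a_2 + 4.0000·q_1 = (4.0000, 4.0000, 0.0000).
‖u_2‖ = 5.6569, so q_2 = (0.7071, 0.7071, 0.0000).

q_2 = (0.7071, 0.7071, 0.0000)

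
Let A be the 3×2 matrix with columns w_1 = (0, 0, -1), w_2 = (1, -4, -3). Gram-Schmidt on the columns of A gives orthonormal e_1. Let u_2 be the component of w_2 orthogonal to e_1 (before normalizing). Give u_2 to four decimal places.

u_2 = (1.0000, -4.0000, 0.0000)

w_1 = (0, 0, -1); ‖w_1‖ = 1.0000, so e_1 = (0.0000, 0.0000, -1.0000).
e_1·w_2 = 0.0000·1 + 0.0000·(-4) + (-1.0000)·(-3) = 3.0000.
u_2 = w_2 − 3.0000·e_1 = (1.0000, -4.0000, 0.0000).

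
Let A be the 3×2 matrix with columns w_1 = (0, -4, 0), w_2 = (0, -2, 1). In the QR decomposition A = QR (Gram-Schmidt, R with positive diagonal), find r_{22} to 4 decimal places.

e_1 = w_1/‖w_1‖ = (0, -4, 0)/4.0000 = (0.0000, -1.0000, 0.0000).
r_{12} = e_1·w_2 = 2.0000.
u_2 = w_2 − 2.0000·e_1 = (0.0000, 0.0000, 1.0000).
r_{22} = ‖u_2‖ = 1.0000.

r_{22} = 1.0000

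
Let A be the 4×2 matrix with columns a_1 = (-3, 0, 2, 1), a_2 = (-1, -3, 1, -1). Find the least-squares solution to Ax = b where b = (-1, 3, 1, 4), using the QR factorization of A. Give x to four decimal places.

a_1 = (-3, 0, 2, 1); ‖a_1‖ = 3.7417, so q_1 = (-0.8018, 0.0000, 0.5345, 0.2673).
q_1·a_2 = (-0.8018)·(-1) + 0.0000·(-3) + 0.5345·1 + 0.2673·(-1) = 1.0690.
u_2 = a_2 − 1.0690·q_1 = (-0.1429, -3.0000, 0.4286, -1.2857).
‖u_2‖ = 3.2950, so q_2 = (-0.0434, -0.9105, 0.1301, -0.3902).
Qᵀb = (2.4054, -4.1188).
Back-substitute: x_2 = -4.1188/3.2950 = -1.2500.
x_1 = (2.4054 − 1.0690·(-1.2500))/3.7417 = 1.0000.

x = (1.0000, -1.2500)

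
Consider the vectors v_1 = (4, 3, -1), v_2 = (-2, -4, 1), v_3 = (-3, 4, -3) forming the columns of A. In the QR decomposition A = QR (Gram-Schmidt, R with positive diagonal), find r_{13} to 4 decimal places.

v_1 = (4, 3, -1); ‖v_1‖ = 5.0990, so e_1 = (0.7845, 0.5883, -0.1961).
r_{13} = e_1·v_3 = 0.5883.

r_{13} = 0.5883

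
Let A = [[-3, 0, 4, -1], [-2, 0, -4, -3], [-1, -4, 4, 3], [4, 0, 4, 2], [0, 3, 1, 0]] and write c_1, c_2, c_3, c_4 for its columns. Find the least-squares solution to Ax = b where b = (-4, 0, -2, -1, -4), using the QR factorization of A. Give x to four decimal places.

x = (0.6534, -0.6630, -0.6520, -0.1238)

c_1 = (-3, -2, -1, 4, 0); ‖c_1‖ = 5.4772, so q_1 = (-0.5477, -0.3651, -0.1826, 0.7303, 0.0000).
q_1·c_2 = (-0.5477)·0 + (-0.3651)·0 + (-0.1826)·(-4) + 0.7303·0 + 0.0000·3 = 0.7303.
u_2 = c_2 − 0.7303·q_1 = (0.4000, 0.2667, -3.8667, -0.5333, 3.0000).
‖u_2‖ = 4.9464, so q_2 = (0.0809, 0.0539, -0.7817, -0.1078, 0.6065).
q_1·c_3 = (-0.5477)·4 + (-0.3651)·(-4) + (-0.1826)·4 + 0.7303·4 + 0.0000·1 = 1.4606; q_2·c_3 = 0.0809·4 + 0.0539·(-4) + (-0.7817)·4 + (-0.1078)·4 + 0.6065·1 = -2.8438.
u_3 = c_3 − 1.4606·q_1 + 2.8438·q_2 = (5.0300, -3.3134, 2.0436, 2.6267, 2.7248).
‖u_3‖ = 7.4013, so q_3 = (0.6796, -0.4477, 0.2761, 0.3549, 0.3682).
q_1·c_4 = (-0.5477)·(-1) + (-0.3651)·(-3) + (-0.1826)·3 + 0.7303·2 + 0.0000·0 = 2.5560; q_2·c_4 = 0.0809·(-1) + 0.0539·(-3) + (-0.7817)·3 + (-0.1078)·2 + 0.6065·0 = -2.8034; q_3·c_4 = 0.6796·(-1) + (-0.4477)·(-3) + 0.2761·3 + 0.3549·2 + 0.3682·0 = 2.2015.
u_4 = c_4 − 2.5560·q_1 + 2.8034·q_2 − 2.2015·q_3 = (-0.8695, -0.9300, 0.6673, -0.9503, 0.8898).
‖u_4‖ = 1.9393, so q_4 = (-0.4483, -0.4795, 0.3441, -0.4900, 0.4588).
Qᵀb = (1.8257, -1.0782, -5.0982, -0.2401).
Back-substitute: x_4 = -0.2401/1.9393 = -0.1238.
x_3 = (-5.0982 − 2.2015·(-0.1238))/7.4013 = -0.6520.
x_2 = (-1.0782 + 2.8438·(-0.6520) + 2.8034·(-0.1238))/4.9464 = -0.6630.
x_1 = (1.8257 − 0.7303·(-0.6630) − 1.4606·(-0.6520) − 2.5560·(-0.1238))/5.4772 = 0.6534.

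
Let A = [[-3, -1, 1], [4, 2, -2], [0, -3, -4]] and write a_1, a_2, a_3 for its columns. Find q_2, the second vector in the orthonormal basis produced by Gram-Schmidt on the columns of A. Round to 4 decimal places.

q_1 = a_1/‖a_1‖ = (-3, 4, 0)/5.0000 = (-0.6000, 0.8000, 0.0000).
r_{12} = q_1·a_2 = 2.2000.
u_2 = a_2 − 2.2000·q_1 = (0.3200, 0.2400, -3.0000).
‖u_2‖ = 3.0265, so q_2 = (0.1057, 0.0793, -0.9912).

q_2 = (0.1057, 0.0793, -0.9912)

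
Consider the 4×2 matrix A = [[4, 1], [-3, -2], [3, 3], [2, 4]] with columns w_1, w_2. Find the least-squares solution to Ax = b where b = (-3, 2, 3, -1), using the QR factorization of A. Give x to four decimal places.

x = (-0.6715, 0.5377)

q_1 = w_1/‖w_1‖ = (4, -3, 3, 2)/6.1644 = (0.6489, -0.4867, 0.4867, 0.3244).
r_{12} = q_1·w_2 = 4.3800.
u_2 = w_2 − 4.3800·q_1 = (-1.8421, 0.1316, 0.8684, 2.5789).
‖u_2‖ = 3.2887, so q_2 = (-0.5601, 0.0400, 0.2641, 0.7842).
Qᵀb = (-1.7844, 1.7684).
Back-substitute: x_2 = 1.7684/3.2887 = 0.5377.
x_1 = (-1.7844 − 4.3800·0.5377)/6.1644 = -0.6715.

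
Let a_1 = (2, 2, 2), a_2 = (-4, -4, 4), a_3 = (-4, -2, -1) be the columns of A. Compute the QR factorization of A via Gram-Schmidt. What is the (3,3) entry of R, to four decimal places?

r_{33} = 1.4142

e_1 = a_1/‖a_1‖ = (2, 2, 2)/3.4641 = (0.5774, 0.5774, 0.5774).
r_{12} = e_1·a_2 = -2.3094.
u_2 = a_2 + 2.3094·e_1 = (-2.6667, -2.6667, 5.3333).
‖u_2‖ = 6.5320, so e_2 = (-0.4082, -0.4082, 0.8165).
r_{13} = e_1·a_3 = -4.0415; r_{23} = e_2·a_3 = 1.6330.
u_3 = a_3 + 4.0415·e_1 − 1.6330·e_2 = (-1.0000, 1.0000, 0.0000).
r_{33} = ‖u_3‖ = 1.4142.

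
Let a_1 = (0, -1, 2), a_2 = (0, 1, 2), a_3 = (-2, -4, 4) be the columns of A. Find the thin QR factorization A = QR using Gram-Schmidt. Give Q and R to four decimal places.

Q = [[0.0000, 0.0000, -1.0000], [-0.4472, 0.8944, 0.0000], [0.8944, 0.4472, 0.0000]], R = [[2.2361, 1.3416, 5.3666], [0.0000, 1.7889, -1.7889], [0.0000, 0.0000, 2.0000]]

a_1 = (0, -1, 2); ‖a_1‖ = 2.2361, so q_1 = (0.0000, -0.4472, 0.8944).
q_1·a_2 = 0.0000·0 + (-0.4472)·1 + 0.8944·2 = 1.3416.
u_2 = a_2 − 1.3416·q_1 = (0.0000, 1.6000, 0.8000).
‖u_2‖ = 1.7889, so q_2 = (0.0000, 0.8944, 0.4472).
q_1·a_3 = 0.0000·(-2) + (-0.4472)·(-4) + 0.8944·4 = 5.3666; q_2·a_3 = 0.0000·(-2) + 0.8944·(-4) + 0.4472·4 = -1.7889.
u_3 = a_3 − 5.3666·q_1 + 1.7889·q_2 = (-2.0000, 0.0000, 0.0000).
‖u_3‖ = 2.0000, so q_3 = (-1.0000, 0.0000, 0.0000).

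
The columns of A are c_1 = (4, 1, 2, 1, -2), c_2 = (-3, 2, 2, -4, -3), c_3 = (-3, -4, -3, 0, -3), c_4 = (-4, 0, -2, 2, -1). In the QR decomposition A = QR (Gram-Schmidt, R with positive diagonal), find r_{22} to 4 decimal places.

r_{22} = 6.4331

e_1 = c_1/‖c_1‖ = (4, 1, 2, 1, -2)/5.0990 = (0.7845, 0.1961, 0.3922, 0.1961, -0.3922).
r_{12} = e_1·c_2 = -0.7845.
u_2 = c_2 + 0.7845·e_1 = (-2.3846, 2.1538, 2.3077, -3.8462, -3.3077).
r_{22} = ‖u_2‖ = 6.4331.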